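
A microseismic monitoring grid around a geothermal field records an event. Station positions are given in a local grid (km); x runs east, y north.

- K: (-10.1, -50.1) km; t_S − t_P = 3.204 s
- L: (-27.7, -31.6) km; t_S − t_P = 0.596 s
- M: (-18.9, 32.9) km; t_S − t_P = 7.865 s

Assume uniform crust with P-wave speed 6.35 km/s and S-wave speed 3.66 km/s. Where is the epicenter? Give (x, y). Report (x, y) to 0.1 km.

x ≈ -32.4 km, y ≈ -33.7 km

Distance from S−P lag: d = Δt · v_P v_S / (v_P − v_S) = Δt · (6.35·3.66)/(6.35−3.66) ≈ 8.6398·Δt.
So d_K = 27.68, d_L = 5.15, d_M = 67.95 km.
Circle about each station: (x + 10.1)² + (y + 50.1)² = 27.68²; (x + 27.7)² + (y + 31.6)² = 5.15²; (x + 18.9)² + (y − 32.9)² = 67.95².
Subtracting the K equation from the L and M equations removes the quadratic terms:
-35.2 x + 37.0 y = -106.51
-17.6 x + 166.0 y = -5023.42
Solving the 2×2 system: x ≈ -32.4, y ≈ -33.7 km.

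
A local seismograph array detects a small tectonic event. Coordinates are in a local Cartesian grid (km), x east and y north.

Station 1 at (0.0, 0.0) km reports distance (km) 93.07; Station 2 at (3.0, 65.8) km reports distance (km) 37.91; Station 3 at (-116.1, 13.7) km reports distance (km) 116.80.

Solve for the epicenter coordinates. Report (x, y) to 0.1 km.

-26.9 km east, 89.1 km north

Circle about each station: x² + y² = 93.07²; (x − 3.0)² + (y − 65.8)² = 37.91²; (x + 116.1)² + (y − 13.7)² = 116.80².
Subtracting the Station 1 equation from the Station 2 and Station 3 equations removes the quadratic terms:
6.0 x + 131.6 y = 11563.50
-232.2 x + 27.4 y = 8686.68
Solving the 2×2 system: x ≈ -26.9, y ≈ 89.1 km.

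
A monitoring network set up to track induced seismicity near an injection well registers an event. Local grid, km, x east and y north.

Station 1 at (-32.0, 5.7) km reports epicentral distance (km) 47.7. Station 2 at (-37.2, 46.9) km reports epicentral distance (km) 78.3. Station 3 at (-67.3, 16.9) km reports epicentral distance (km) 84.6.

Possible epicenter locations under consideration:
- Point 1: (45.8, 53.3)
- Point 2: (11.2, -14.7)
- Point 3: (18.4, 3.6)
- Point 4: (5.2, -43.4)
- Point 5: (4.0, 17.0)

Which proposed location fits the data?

Point 2

For each candidate, compare |candidate − station| to the reported distance:
Point 1: residuals Station 1 43.5, Station 2 4.9, Station 3 34.2 → max 43.5 km
Point 2: residuals Station 1 0.1, Station 2 0.0, Station 3 0.0 → max 0.1 km
Point 3: residuals Station 1 2.7, Station 2 7.8, Station 3 2.1 → max 7.8 km
Point 4: residuals Station 1 13.9, Station 2 21.5, Station 3 9.7 → max 21.5 km
Point 5: residuals Station 1 10.0, Station 2 27.4, Station 3 13.3 → max 27.4 km
Only Point 2 has all residuals ≈ 0.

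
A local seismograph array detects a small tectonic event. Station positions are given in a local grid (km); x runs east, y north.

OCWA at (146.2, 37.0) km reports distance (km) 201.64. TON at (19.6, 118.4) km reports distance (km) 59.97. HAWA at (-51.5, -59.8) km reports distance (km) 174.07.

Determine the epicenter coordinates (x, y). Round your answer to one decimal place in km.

(-40.2, 113.9)

Circle about each station: (x − 146.2)² + (y − 37.0)² = 201.64²; (x − 19.6)² + (y − 118.4)² = 59.97²; (x + 51.5)² + (y + 59.8)² = 174.07².
Subtracting pairs of circle equations eliminates x²+y² and gives linear equations (the radical axes):
-253.2 x + 162.8 y = 28721.57
-395.4 x − 193.6 y = -6156.83
Solving the 2×2 system: x ≈ -40.2, y ≈ 113.9 km.
Check against OCWA (with the unrounded x, y): √((x − 146.2)²+(y − 37.0)²) = 201.64 ≈ 201.64 km. ✓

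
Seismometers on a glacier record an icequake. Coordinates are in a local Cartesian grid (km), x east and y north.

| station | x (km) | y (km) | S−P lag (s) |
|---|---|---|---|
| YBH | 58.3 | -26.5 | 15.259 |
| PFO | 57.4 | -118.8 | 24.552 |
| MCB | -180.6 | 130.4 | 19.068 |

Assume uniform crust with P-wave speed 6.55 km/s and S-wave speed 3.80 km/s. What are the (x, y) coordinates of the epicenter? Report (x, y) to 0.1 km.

Distance from S−P lag: d = Δt · v_P v_S / (v_P − v_S) = Δt · (6.55·3.80)/(6.55−3.80) ≈ 9.0509·Δt.
So d_YBH = 138.11, d_PFO = 222.22, d_MCB = 172.58 km.
Circle about each station: (x − 58.3)² + (y + 26.5)² = 138.11²; (x − 57.4)² + (y + 118.8)² = 222.22²; (x + 180.6)² + (y − 130.4)² = 172.58².
Subtracting the YBH equation from the PFO and MCB equations removes the quadratic terms:
-1.8 x − 184.6 y = -17000.30
-477.8 x + 313.8 y = 34809.90
Solving the 2×2 system: x ≈ -12.3, y ≈ 92.2 km.
Check against YBH (with the unrounded x, y): √((x − 58.3)²+(y + 26.5)²) = 138.12 ≈ 138.11 km. ✓

-12.3 km east, 92.2 km north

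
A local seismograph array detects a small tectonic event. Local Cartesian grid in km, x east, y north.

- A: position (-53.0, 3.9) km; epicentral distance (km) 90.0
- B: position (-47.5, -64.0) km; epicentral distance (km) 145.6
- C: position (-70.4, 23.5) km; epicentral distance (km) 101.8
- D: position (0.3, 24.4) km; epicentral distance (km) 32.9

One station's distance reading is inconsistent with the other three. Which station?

Solve using three stations at a time. Using A, C, D (subtract circle equations pairwise → linear system) gives (x, y) ≈ (30.4, 37.7).
Distances from that point to each station vs reported:
  A: calculated 90.0 vs reported 90.0 → residual 0.0 km
  B: calculated 128.1 vs reported 145.6 → residual 17.5 km
  C: calculated 101.8 vs reported 101.8 → residual 0.0 km
  D: calculated 32.9 vs reported 32.9 → residual 0.0 km
A, C, D are mutually consistent (residuals ≈ 0); B is off by 17.5 km.

B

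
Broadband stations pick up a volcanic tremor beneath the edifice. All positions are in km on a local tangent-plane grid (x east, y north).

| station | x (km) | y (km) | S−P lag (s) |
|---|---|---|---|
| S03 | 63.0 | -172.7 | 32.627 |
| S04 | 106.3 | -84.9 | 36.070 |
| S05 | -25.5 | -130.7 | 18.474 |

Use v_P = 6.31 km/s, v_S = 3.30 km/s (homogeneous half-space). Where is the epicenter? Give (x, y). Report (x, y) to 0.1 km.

Distance from S−P lag: d = Δt · v_P v_S / (v_P − v_S) = Δt · (6.31·3.30)/(6.31−3.30) ≈ 6.9179·Δt.
So d_S03 = 225.71, d_S04 = 249.53, d_S05 = 127.80 km.
Circle about each station: (x − 63.0)² + (y + 172.7)² = 225.71²; (x − 106.3)² + (y + 84.9)² = 249.53²; (x + 25.5)² + (y + 130.7)² = 127.80².
Subtracting pairs of circle equations eliminates x²+y² and gives linear equations (the radical axes):
86.6 x + 175.6 y = -26606.81
-177.0 x + 84.0 y = 18550.61
Solving the 2×2 system: x ≈ -143.2, y ≈ -80.9 km.

-143.2 km east, -80.9 km north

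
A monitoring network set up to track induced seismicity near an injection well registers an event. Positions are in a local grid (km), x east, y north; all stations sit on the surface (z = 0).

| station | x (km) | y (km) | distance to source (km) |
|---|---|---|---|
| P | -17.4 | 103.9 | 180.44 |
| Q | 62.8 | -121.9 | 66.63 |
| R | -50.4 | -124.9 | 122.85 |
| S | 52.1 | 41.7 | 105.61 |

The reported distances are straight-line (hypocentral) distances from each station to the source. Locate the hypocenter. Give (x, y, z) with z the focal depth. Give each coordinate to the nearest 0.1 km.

(51.6, -61.0, 24.6)

Each station gives a sphere (x−x_i)² + (y−y_i)² + z² = d_i² (stations at z=0).
Subtracting the P sphere from Q and R: z² cancels, leaving linear equations in x and y:
160.4 x − 451.6 y = 35824.52
-66.0 x − 457.6 y = 24508.67
Solving: x ≈ 51.598, y ≈ -61.001 km (keep extra digits for the depth step; rounded: 51.6, -61.0).
Then from the P sphere: z² = 180.44² − (x + 17.4)² − (y − 103.9)² with x = 51.598, y = -61.001, so z ≈ 24.608 ≈ 24.6 km.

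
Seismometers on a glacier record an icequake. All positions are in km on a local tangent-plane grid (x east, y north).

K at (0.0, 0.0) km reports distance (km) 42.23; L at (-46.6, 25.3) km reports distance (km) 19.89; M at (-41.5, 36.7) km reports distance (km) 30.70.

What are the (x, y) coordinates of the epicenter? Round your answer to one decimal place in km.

x ≈ -41.8 km, y ≈ 6.0 km

Circle about each station: x² + y² = 42.23²; (x + 46.6)² + (y − 25.3)² = 19.89²; (x + 41.5)² + (y − 36.7)² = 30.70².
Subtracting the K equation from the L and M equations removes the quadratic terms:
-93.2 x + 50.6 y = 4199.41
-83.0 x + 73.4 y = 3910.02
Solving the 2×2 system: x ≈ -41.8, y ≈ 6.0 km.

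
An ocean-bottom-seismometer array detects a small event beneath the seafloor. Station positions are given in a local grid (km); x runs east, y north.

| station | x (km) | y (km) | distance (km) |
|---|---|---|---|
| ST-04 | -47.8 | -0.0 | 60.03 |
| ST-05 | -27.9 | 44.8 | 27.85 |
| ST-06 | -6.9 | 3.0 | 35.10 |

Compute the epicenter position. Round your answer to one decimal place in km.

(-1.0, 37.6)

Circle about each station: (x + 47.8)² + y² = 60.03²; (x + 27.9)² + (y − 44.8)² = 27.85²; (x + 6.9)² + (y − 3.0)² = 35.10².
Subtracting the ST-04 equation from the ST-05 and ST-06 equations removes the quadratic terms:
39.8 x + 89.6 y = 3328.59
81.8 x + 6.0 y = 143.36
Solving the 2×2 system: x ≈ -1.0, y ≈ 37.6 km.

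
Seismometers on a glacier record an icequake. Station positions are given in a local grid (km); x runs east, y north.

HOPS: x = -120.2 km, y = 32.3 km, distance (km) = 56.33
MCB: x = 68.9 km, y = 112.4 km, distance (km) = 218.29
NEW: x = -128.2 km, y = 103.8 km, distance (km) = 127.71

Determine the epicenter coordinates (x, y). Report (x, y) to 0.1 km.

Circle about each station: (x + 120.2)² + (y − 32.3)² = 56.33²; (x − 68.9)² + (y − 112.4)² = 218.29²; (x + 128.2)² + (y − 103.8)² = 127.71².
Subtracting the HOPS equation from the MCB and NEW equations removes the quadratic terms:
378.2 x + 160.2 y = -42587.82
-16.0 x + 143.0 y = -1418.43
Solving the 2×2 system: x ≈ -103.5, y ≈ -21.5 km.
Check against HOPS (with the unrounded x, y): √((x + 120.2)²+(y − 32.3)²) = 56.33 ≈ 56.33 km. ✓

-103.5 km east, -21.5 km north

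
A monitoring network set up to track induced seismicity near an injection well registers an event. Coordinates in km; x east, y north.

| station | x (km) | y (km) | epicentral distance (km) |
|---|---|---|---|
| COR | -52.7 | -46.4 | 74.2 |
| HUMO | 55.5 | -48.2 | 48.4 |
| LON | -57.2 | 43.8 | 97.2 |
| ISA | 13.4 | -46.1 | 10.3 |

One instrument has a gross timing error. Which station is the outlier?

ISA

Solve using three stations at a time. Using COR, HUMO, LON (subtract circle equations pairwise → linear system) gives (x, y) ≈ (16.5, -19.6).
Distances from that point to each station vs reported:
  COR: calculated 74.2 vs reported 74.2 → residual 0.0 km
  HUMO: calculated 48.4 vs reported 48.4 → residual 0.0 km
  LON: calculated 97.2 vs reported 97.2 → residual 0.0 km
  ISA: calculated 26.7 vs reported 10.3 → residual 16.4 km
COR, HUMO, LON are mutually consistent (residuals ≈ 0); ISA is off by 16.4 km.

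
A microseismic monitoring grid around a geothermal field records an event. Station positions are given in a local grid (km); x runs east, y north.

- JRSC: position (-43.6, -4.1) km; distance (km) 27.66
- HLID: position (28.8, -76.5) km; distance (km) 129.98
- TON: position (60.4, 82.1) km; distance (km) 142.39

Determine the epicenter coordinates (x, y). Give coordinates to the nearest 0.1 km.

Circle about each station: (x + 43.6)² + (y + 4.1)² = 27.66²; (x − 28.8)² + (y + 76.5)² = 129.98²; (x − 60.4)² + (y − 82.1)² = 142.39².
Subtracting pairs of circle equations eliminates x²+y² and gives linear equations (the radical axes):
144.8 x − 144.8 y = -11365.80
208.0 x + 172.4 y = -11039.04
Solving the 2×2 system: x ≈ -64.6, y ≈ 13.9 km.
Check against JRSC (with the unrounded x, y): √((x + 43.6)²+(y + 4.1)²) = 27.65 ≈ 27.66 km. ✓

x ≈ -64.6 km, y ≈ 13.9 km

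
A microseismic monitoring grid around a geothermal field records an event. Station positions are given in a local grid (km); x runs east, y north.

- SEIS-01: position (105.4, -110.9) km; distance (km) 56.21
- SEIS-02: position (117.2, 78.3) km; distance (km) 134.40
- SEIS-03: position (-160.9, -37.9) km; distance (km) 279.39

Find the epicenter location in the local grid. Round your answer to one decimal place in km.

(117.9, -56.1)

Circle about each station: (x − 105.4)² + (y + 110.9)² = 56.21²; (x − 117.2)² + (y − 78.3)² = 134.40²; (x + 160.9)² + (y + 37.9)² = 279.39².
Subtracting the SEIS-01 equation from the SEIS-02 and SEIS-03 equations removes the quadratic terms:
23.6 x + 378.4 y = -18445.04
-532.6 x + 146.0 y = -70981.96
Solving the 2×2 system: x ≈ 117.9, y ≈ -56.1 km.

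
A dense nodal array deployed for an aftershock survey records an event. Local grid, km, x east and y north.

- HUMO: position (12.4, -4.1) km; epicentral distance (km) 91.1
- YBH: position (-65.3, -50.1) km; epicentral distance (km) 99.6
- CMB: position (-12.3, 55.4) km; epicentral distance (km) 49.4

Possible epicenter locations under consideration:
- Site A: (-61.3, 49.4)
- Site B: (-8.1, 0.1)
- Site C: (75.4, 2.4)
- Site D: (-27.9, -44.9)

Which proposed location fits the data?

For each candidate, compare |candidate − station| to the reported distance:
Site A: residuals HUMO 0.0, YBH 0.0, CMB 0.0 → max 0.0 km
Site B: residuals HUMO 70.2, YBH 23.5, CMB 6.1 → max 70.2 km
Site C: residuals HUMO 27.8, YBH 50.6, CMB 53.1 → max 53.1 km
Site D: residuals HUMO 33.8, YBH 61.8, CMB 52.1 → max 61.8 km
Only Site A has all residuals ≈ 0.

Site A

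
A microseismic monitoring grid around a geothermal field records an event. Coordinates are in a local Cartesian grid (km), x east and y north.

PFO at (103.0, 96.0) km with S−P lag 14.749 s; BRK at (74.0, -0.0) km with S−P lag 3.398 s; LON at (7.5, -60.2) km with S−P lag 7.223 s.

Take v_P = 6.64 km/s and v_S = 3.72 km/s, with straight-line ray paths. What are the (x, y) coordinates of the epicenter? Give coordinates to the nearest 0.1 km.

Distance from S−P lag: d = Δt · v_P v_S / (v_P − v_S) = Δt · (6.64·3.72)/(6.64−3.72) ≈ 8.4592·Δt.
So d_PFO = 124.76, d_BRK = 28.74, d_LON = 61.10 km.
Circle about each station: (x − 103.0)² + (y − 96.0)² = 124.76²; (x − 74.0)² + y² = 28.74²; (x − 7.5)² + (y + 60.2)² = 61.10².
Subtracting the PFO equation from the BRK and LON equations removes the quadratic terms:
-58.0 x − 192.0 y = 390.07
-191.0 x − 312.4 y = -4312.86
Solving the 2×2 system: x ≈ 51.2, y ≈ -17.5 km.
Check against PFO (with the unrounded x, y): √((x − 103.0)²+(y − 96.0)²) = 124.76 ≈ 124.76 km. ✓

(51.2, -17.5)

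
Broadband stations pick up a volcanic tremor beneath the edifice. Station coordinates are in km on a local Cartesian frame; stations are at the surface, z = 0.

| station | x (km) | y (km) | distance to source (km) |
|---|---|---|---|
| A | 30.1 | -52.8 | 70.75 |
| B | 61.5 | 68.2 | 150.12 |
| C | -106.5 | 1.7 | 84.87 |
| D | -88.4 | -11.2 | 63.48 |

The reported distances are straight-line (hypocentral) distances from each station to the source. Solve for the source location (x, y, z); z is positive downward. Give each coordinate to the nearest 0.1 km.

x ≈ -37.2 km, y ≈ -43.2 km, depth ≈ 19.6 km

Each station gives a sphere (x−x_i)² + (y−y_i)² + z² = d_i² (stations at z=0).
Subtracting the A sphere from B and C: z² cancels, leaving linear equations in x and y:
62.8 x + 242.0 y = -12790.81
-273.2 x + 109.0 y = 5453.94
Solving: x ≈ -37.199, y ≈ -43.201 km (keep extra digits for the depth step; rounded: -37.2, -43.2).
Then from the A sphere: z² = 70.75² − (x − 30.1)² − (y + 52.8)² with x = -37.199, y = -43.201, so z ≈ 19.603 ≈ 19.6 km.
Check against D (with the unrounded solution): distance 63.48 ≈ 63.48 km. ✓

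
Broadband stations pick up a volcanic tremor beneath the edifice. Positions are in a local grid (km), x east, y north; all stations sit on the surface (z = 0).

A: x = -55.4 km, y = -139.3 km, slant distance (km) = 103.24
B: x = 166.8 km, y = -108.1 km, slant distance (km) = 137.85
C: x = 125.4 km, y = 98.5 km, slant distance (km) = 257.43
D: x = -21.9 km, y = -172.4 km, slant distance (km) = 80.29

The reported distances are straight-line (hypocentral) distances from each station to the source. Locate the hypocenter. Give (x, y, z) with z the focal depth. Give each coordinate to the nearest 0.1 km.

(39.3, -140.6, 41.1)

Each station gives a sphere (x−x_i)² + (y−y_i)² + z² = d_i² (stations at z=0).
Subtracting the A sphere from B and C: z² cancels, leaving linear equations in x and y:
444.4 x + 62.4 y = 8690.08
361.6 x + 475.6 y = -52657.95
Solving: x ≈ 39.296, y ≈ -140.596 km (keep extra digits for the depth step; rounded: 39.3, -140.6).
Then from the A sphere: z² = 103.24² − (x + 55.4)² − (y + 139.3)² with x = 39.296, y = -140.596, so z ≈ 41.103 ≈ 41.1 km.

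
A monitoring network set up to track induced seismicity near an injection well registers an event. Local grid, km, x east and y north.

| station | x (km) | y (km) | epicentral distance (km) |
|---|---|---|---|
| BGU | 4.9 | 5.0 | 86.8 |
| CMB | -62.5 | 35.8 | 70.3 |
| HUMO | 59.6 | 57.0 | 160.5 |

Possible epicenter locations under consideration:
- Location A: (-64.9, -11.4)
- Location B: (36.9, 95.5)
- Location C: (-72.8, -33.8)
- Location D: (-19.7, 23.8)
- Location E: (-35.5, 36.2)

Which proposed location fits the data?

Location C

For each candidate, compare |candidate − station| to the reported distance:
Location A: residuals BGU 15.1, CMB 23.0, HUMO 18.4 → max 23.0 km
Location B: residuals BGU 9.2, CMB 45.7, HUMO 115.8 → max 115.8 km
Location C: residuals BGU 0.0, CMB 0.1, HUMO 0.0 → max 0.1 km
Location D: residuals BGU 55.8, CMB 25.8, HUMO 74.5 → max 74.5 km
Location E: residuals BGU 35.8, CMB 43.3, HUMO 63.2 → max 63.2 km
Only Location C has all residuals ≈ 0.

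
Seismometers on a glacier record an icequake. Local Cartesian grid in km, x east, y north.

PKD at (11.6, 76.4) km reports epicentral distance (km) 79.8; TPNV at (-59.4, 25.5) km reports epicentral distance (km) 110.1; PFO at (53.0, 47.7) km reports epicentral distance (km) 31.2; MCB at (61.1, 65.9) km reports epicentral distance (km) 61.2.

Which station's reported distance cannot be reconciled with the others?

PFO

Solve using three stations at a time. Using PKD, TPNV, MCB (subtract circle equations pairwise → linear system) gives (x, y) ≈ (49.0, 5.8).
Distances from that point to each station vs reported:
  PKD: calculated 79.9 vs reported 79.8 → residual 0.1 km
  TPNV: calculated 110.2 vs reported 110.1 → residual 0.1 km
  PFO: calculated 42.1 vs reported 31.2 → residual 10.9 km
  MCB: calculated 61.3 vs reported 61.2 → residual 0.1 km
PKD, TPNV, MCB are mutually consistent (residuals ≈ 0); PFO is off by 10.9 km.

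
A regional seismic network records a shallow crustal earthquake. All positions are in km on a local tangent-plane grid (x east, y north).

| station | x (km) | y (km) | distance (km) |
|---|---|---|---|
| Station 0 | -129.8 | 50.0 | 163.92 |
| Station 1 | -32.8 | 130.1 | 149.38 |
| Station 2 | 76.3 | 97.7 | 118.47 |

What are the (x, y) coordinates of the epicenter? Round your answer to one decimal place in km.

(23.4, -8.3)

Circle about each station: (x + 129.8)² + (y − 50.0)² = 163.92²; (x + 32.8)² + (y − 130.1)² = 149.38²; (x − 76.3)² + (y − 97.7)² = 118.47².
Subtracting pairs of circle equations eliminates x²+y² and gives linear equations (the radical axes):
194.0 x + 160.2 y = 3209.19
412.2 x + 95.4 y = 8853.57
Solving the 2×2 system: x ≈ 23.4, y ≈ -8.3 km.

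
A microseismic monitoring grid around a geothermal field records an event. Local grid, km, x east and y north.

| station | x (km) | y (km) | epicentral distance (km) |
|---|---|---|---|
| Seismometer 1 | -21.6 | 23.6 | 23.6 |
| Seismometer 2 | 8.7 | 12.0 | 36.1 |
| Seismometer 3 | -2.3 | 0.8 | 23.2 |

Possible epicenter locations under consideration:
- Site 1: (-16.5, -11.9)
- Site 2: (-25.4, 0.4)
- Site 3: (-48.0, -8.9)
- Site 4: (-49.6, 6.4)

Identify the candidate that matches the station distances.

For each candidate, compare |candidate − station| to the reported distance:
Site 1: residuals Seismometer 1 12.3, Seismometer 2 1.4, Seismometer 3 4.1 → max 12.3 km
Site 2: residuals Seismometer 1 0.1, Seismometer 2 0.1, Seismometer 3 0.1 → max 0.1 km
Site 3: residuals Seismometer 1 18.3, Seismometer 2 24.3, Seismometer 3 23.5 → max 24.3 km
Site 4: residuals Seismometer 1 9.3, Seismometer 2 22.5, Seismometer 3 24.4 → max 24.4 km
Only Site 2 has all residuals ≈ 0.

Site 2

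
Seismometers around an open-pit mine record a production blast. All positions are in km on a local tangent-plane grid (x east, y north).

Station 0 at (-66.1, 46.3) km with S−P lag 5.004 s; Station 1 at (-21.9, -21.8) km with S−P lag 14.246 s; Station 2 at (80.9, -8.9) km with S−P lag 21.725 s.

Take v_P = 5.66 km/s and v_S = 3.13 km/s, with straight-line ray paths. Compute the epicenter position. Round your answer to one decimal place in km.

(-46.0, 75.0)

Distance from S−P lag: d = Δt · v_P v_S / (v_P − v_S) = Δt · (5.66·3.13)/(5.66−3.13) ≈ 7.0023·Δt.
So d_Station 0 = 35.04, d_Station 1 = 99.75, d_Station 2 = 152.12 km.
Circle about each station: (x + 66.1)² + (y − 46.3)² = 35.04²; (x + 21.9)² + (y + 21.8)² = 99.75²; (x − 80.9)² + (y + 8.9)² = 152.12².
Subtracting the Station 0 equation from the Station 1 and Station 2 equations removes the quadratic terms:
88.4 x − 136.2 y = -14280.31
294.0 x − 110.4 y = -21801.57
Solving the 2×2 system: x ≈ -46.0, y ≈ 75.0 km.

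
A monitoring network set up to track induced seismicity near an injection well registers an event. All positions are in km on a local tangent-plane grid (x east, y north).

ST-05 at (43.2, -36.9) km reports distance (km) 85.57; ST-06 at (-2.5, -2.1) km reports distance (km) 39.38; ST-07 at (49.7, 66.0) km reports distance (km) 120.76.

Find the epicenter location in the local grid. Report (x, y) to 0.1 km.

x ≈ -39.6 km, y ≈ -15.3 km

Circle about each station: (x − 43.2)² + (y + 36.9)² = 85.57²; (x + 2.5)² + (y + 2.1)² = 39.38²; (x − 49.7)² + (y − 66.0)² = 120.76².
Subtracting pairs of circle equations eliminates x²+y² and gives linear equations (the radical axes):
-91.4 x + 69.6 y = 2554.25
13.0 x + 205.8 y = -3662.51
Solving the 2×2 system: x ≈ -39.6, y ≈ -15.3 km.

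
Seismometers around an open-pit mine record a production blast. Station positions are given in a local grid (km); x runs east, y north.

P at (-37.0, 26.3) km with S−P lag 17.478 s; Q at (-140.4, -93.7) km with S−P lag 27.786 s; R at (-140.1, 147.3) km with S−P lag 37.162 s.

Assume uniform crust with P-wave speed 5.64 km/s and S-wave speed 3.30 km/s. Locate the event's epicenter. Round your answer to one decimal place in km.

Distance from S−P lag: d = Δt · v_P v_S / (v_P − v_S) = Δt · (5.64·3.30)/(5.64−3.30) ≈ 7.9538·Δt.
So d_P = 139.02, d_Q = 221.01, d_R = 295.58 km.
Circle about each station: (x + 37.0)² + (y − 26.3)² = 139.02²; (x + 140.4)² + (y + 93.7)² = 221.01²; (x + 140.1)² + (y − 147.3)² = 295.58².
Subtracting the P equation from the Q and R equations removes the quadratic terms:
-206.8 x − 240.0 y = -3087.70
-206.2 x + 242.0 y = -28776.37
Solving the 2×2 system: x ≈ 76.9, y ≈ -53.4 km.
Check against P (with the unrounded x, y): √((x + 37.0)²+(y − 26.3)²) = 139.01 ≈ 139.02 km. ✓

(76.9, -53.4)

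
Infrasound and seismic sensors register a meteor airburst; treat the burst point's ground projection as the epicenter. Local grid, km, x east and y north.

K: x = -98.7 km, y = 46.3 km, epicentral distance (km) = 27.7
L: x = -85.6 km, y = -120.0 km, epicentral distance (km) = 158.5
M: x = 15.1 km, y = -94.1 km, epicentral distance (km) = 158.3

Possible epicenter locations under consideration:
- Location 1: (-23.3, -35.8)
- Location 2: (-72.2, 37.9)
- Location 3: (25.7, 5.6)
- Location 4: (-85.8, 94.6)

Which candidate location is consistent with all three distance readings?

For each candidate, compare |candidate − station| to the reported distance:
Location 1: residuals K 83.8, L 53.8, M 88.5 → max 88.5 km
Location 2: residuals K 0.1, L 0.0, M 0.0 → max 0.1 km
Location 3: residuals K 103.2, L 9.3, M 58.0 → max 103.2 km
Location 4: residuals K 22.3, L 56.1, M 55.7 → max 56.1 km
Only Location 2 has all residuals ≈ 0.

Location 2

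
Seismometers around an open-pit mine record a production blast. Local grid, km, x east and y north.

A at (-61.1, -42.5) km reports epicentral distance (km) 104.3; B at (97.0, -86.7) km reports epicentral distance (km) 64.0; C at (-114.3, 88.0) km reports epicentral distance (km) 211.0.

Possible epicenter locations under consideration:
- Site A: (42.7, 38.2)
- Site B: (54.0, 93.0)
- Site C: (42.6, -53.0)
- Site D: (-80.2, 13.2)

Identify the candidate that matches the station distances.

For each candidate, compare |candidate − station| to the reported distance:
Site A: residuals A 27.2, B 72.2, C 46.3 → max 72.2 km
Site B: residuals A 73.5, B 120.8, C 42.6 → max 120.8 km
Site C: residuals A 0.1, B 0.0, C 0.1 → max 0.1 km
Site D: residuals A 45.4, B 139.4, C 128.8 → max 139.4 km
Only Site C has all residuals ≈ 0.

Site C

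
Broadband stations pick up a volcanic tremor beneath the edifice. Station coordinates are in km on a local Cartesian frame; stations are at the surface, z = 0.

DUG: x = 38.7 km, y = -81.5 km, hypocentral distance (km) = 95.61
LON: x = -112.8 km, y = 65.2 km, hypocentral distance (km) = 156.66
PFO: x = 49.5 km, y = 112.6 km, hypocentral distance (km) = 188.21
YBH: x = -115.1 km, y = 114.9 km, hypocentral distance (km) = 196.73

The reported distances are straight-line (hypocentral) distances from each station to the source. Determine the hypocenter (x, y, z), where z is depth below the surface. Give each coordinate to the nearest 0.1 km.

Each station gives a sphere (x−x_i)² + (y−y_i)² + z² = d_i² (stations at z=0).
Subtracting the DUG sphere from LON and PFO: z² cancels, leaving linear equations in x and y:
-303.0 x + 293.4 y = -6566.14
21.6 x + 388.2 y = -19292.66
Solving: x ≈ -25.100, y ≈ -48.301 km (keep extra digits for the depth step; rounded: -25.1, -48.3).
Then from the DUG sphere: z² = 95.61² − (x − 38.7)² − (y + 81.5)² with x = -25.100, y = -48.301, so z ≈ 62.997 ≈ 63.0 km.
Check against YBH (with the unrounded solution): distance 196.73 ≈ 196.73 km. ✓

x ≈ -25.1 km, y ≈ -48.3 km, depth ≈ 63.0 km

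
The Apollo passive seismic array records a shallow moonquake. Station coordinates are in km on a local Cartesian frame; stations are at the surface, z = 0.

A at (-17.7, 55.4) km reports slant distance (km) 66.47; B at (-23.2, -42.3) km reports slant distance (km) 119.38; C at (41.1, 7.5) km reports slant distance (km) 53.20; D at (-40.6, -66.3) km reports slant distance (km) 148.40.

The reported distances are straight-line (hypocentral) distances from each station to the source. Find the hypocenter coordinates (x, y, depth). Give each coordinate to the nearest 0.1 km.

x ≈ 43.0 km, y ≈ 53.3 km, depth ≈ 27.0 km

Each station gives a sphere (x−x_i)² + (y−y_i)² + z² = d_i² (stations at z=0).
Subtracting the A sphere from B and C: z² cancels, leaving linear equations in x and y:
-11.0 x − 195.4 y = -10888.24
117.6 x − 95.8 y = -48.97
Solving: x ≈ 43.005, y ≈ 53.302 km (keep extra digits for the depth step; rounded: 43.0, 53.3).
Then from the A sphere: z² = 66.47² − (x + 17.7)² − (y − 55.4)² with x = 43.005, y = 53.302, so z ≈ 26.996 ≈ 27.0 km.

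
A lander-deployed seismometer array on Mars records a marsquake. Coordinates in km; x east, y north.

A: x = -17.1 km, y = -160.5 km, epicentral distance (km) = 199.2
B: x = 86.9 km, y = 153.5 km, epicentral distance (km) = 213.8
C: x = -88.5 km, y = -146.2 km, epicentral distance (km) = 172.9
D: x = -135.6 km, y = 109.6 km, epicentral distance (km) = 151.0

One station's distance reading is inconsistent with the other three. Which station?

Solve using three stations at a time. Using A, B, C (subtract circle equations pairwise → linear system) gives (x, y) ≈ (-85.3, 26.7).
Distances from that point to each station vs reported:
  A: calculated 199.2 vs reported 199.2 → residual 0.0 km
  B: calculated 213.8 vs reported 213.8 → residual 0.0 km
  C: calculated 172.9 vs reported 172.9 → residual 0.0 km
  D: calculated 97.0 vs reported 151.0 → residual 54.0 km
A, B, C are mutually consistent (residuals ≈ 0); D is off by 54.0 km.

D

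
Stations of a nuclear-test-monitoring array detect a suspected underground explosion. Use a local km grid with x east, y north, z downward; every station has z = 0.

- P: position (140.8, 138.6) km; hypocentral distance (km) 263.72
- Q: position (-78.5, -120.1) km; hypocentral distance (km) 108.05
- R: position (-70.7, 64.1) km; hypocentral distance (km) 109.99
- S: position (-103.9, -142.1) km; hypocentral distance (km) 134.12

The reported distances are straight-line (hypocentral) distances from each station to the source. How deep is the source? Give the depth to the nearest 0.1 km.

depth ≈ 54.6 km

Each station gives a sphere (x−x_i)² + (y−y_i)² + z² = d_i² (stations at z=0).
Subtracting the P sphere from Q and R: z² cancels, leaving linear equations in x and y:
-438.6 x − 517.4 y = 39425.10
-423.0 x − 149.0 y = 27523.14
Solving: x ≈ -54.499, y ≈ -29.999 km (keep extra digits for the depth step; rounded: -54.5, -30.0).
Then from the P sphere: z² = 263.72² − (x − 140.8)² − (y − 138.6)² with x = -54.499, y = -29.999, so z ≈ 54.598 ≈ 54.6 km.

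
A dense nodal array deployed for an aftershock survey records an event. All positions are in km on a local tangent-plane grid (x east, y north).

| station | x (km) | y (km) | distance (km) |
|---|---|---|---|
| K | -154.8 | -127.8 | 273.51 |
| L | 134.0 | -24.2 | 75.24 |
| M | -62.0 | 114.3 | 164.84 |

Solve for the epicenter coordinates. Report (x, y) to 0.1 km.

x ≈ 74.3 km, y ≈ 21.6 km

Circle about each station: (x + 154.8)² + (y + 127.8)² = 273.51²; (x − 134.0)² + (y + 24.2)² = 75.24²; (x + 62.0)² + (y − 114.3)² = 164.84².
Subtracting pairs of circle equations eliminates x²+y² and gives linear equations (the radical axes):
577.6 x + 207.2 y = 47392.42
185.6 x + 484.2 y = 24248.10
Solving the 2×2 system: x ≈ 74.3, y ≈ 21.6 km.
Check against K (with the unrounded x, y): √((x + 154.8)²+(y + 127.8)²) = 273.51 ≈ 273.51 km. ✓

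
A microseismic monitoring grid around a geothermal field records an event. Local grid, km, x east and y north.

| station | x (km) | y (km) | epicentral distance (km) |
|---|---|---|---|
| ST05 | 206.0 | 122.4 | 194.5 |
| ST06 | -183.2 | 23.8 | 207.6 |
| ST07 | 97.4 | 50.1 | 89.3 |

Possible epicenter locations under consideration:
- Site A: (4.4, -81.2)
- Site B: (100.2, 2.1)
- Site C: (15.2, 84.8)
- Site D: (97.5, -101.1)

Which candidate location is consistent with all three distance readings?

Site C

For each candidate, compare |candidate − station| to the reported distance:
Site A: residuals ST05 92.0, ST06 7.4, ST07 71.6 → max 92.0 km
Site B: residuals ST05 34.3, ST06 76.6, ST07 41.2 → max 76.6 km
Site C: residuals ST05 0.0, ST06 0.0, ST07 0.1 → max 0.1 km
Site D: residuals ST05 53.9, ST06 99.6, ST07 61.9 → max 99.6 km
Only Site C has all residuals ≈ 0.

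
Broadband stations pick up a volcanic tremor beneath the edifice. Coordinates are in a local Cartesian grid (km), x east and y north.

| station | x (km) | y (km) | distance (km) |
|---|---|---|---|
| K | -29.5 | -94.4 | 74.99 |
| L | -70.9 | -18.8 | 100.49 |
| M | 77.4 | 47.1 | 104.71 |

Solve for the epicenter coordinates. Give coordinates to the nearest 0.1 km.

Circle about each station: (x + 29.5)² + (y + 94.4)² = 74.99²; (x + 70.9)² + (y + 18.8)² = 100.49²; (x − 77.4)² + (y − 47.1)² = 104.71².
Subtracting the K equation from the L and M equations removes the quadratic terms:
-82.8 x + 151.2 y = -8876.10
213.8 x + 283.0 y = -6913.12
Solving the 2×2 system: x ≈ 26.3, y ≈ -44.3 km.
Check against K (with the unrounded x, y): √((x + 29.5)²+(y + 94.4)²) = 74.99 ≈ 74.99 km. ✓

26.3 km east, -44.3 km north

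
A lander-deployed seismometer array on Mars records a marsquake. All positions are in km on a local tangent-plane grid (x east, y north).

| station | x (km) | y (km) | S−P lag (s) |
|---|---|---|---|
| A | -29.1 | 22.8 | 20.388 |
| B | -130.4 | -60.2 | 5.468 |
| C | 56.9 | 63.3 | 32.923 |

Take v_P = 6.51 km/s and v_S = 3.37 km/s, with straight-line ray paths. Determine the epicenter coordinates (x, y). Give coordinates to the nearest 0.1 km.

Distance from S−P lag: d = Δt · v_P v_S / (v_P − v_S) = Δt · (6.51·3.37)/(6.51−3.37) ≈ 6.9868·Δt.
So d_A = 142.45, d_B = 38.20, d_C = 230.03 km.
Circle about each station: (x + 29.1)² + (y − 22.8)² = 142.45²; (x + 130.4)² + (y + 60.2)² = 38.20²; (x − 56.9)² + (y − 63.3)² = 230.03².
Subtracting pairs of circle equations eliminates x²+y² and gives linear equations (the radical axes):
-202.6 x − 166.0 y = 38094.31
172.0 x + 81.0 y = -26743.95
Solving the 2×2 system: x ≈ -111.5, y ≈ -93.4 km.

(-111.5, -93.4)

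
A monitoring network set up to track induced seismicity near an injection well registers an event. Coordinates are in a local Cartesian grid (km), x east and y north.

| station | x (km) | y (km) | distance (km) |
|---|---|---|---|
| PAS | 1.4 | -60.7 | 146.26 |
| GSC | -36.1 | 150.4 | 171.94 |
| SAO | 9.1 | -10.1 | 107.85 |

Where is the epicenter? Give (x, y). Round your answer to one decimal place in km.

Circle about each station: (x − 1.4)² + (y + 60.7)² = 146.26²; (x + 36.1)² + (y − 150.4)² = 171.94²; (x − 9.1)² + (y + 10.1)² = 107.85².
Subtracting the PAS equation from the GSC and SAO equations removes the quadratic terms:
-75.0 x + 422.2 y = 12065.54
15.4 x + 101.2 y = 6258.74
Solving the 2×2 system: x ≈ 100.9, y ≈ 46.5 km.

(100.9, 46.5)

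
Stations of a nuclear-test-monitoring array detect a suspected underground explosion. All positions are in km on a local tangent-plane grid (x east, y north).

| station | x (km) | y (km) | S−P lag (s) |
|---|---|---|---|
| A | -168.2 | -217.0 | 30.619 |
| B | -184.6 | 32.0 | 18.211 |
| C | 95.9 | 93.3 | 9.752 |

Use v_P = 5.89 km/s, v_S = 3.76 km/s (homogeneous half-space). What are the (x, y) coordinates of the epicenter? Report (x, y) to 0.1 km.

3.8 km east, 50.9 km north

Distance from S−P lag: d = Δt · v_P v_S / (v_P − v_S) = Δt · (5.89·3.76)/(5.89−3.76) ≈ 10.3974·Δt.
So d_A = 318.36, d_B = 189.35, d_C = 101.40 km.
Circle about each station: (x + 168.2)² + (y + 217.0)² = 318.36²; (x + 184.6)² + (y − 32.0)² = 189.35²; (x − 95.9)² + (y − 93.3)² = 101.40².
Subtracting the A equation from the B and C equations removes the quadratic terms:
-32.8 x + 498.0 y = 25220.59
528.2 x + 620.6 y = 33592.59
Solving the 2×2 system: x ≈ 3.8, y ≈ 50.9 km.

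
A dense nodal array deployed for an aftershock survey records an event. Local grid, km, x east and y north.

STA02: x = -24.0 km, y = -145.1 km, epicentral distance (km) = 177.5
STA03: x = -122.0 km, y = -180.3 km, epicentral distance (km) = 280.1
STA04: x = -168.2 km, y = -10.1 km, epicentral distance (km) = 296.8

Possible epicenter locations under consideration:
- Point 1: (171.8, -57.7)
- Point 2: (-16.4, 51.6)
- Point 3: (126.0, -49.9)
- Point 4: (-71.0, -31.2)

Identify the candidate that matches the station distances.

For each candidate, compare |candidate − station| to the reported distance:
Point 1: residuals STA02 36.9, STA03 38.3, STA04 46.5 → max 46.5 km
Point 2: residuals STA02 19.3, STA03 25.3, STA04 132.9 → max 132.9 km
Point 3: residuals STA02 0.2, STA03 0.1, STA04 0.1 → max 0.2 km
Point 4: residuals STA02 54.3, STA03 122.5, STA04 197.3 → max 197.3 km
Only Point 3 has all residuals ≈ 0.

Point 3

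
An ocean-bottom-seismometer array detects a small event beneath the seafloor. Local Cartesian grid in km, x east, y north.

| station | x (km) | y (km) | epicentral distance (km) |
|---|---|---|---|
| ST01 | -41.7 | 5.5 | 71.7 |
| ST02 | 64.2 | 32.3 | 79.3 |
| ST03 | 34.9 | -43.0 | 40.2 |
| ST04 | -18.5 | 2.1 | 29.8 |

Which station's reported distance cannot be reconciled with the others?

ST01

Solve using three stations at a time. Using ST02, ST03, ST04 (subtract circle equations pairwise → linear system) gives (x, y) ≈ (3.2, -18.3).
Distances from that point to each station vs reported:
  ST01: calculated 50.8 vs reported 71.7 → residual 20.9 km
  ST02: calculated 79.3 vs reported 79.3 → residual 0.0 km
  ST03: calculated 40.2 vs reported 40.2 → residual 0.0 km
  ST04: calculated 29.8 vs reported 29.8 → residual 0.0 km
ST02, ST03, ST04 are mutually consistent (residuals ≈ 0); ST01 is off by 20.9 km.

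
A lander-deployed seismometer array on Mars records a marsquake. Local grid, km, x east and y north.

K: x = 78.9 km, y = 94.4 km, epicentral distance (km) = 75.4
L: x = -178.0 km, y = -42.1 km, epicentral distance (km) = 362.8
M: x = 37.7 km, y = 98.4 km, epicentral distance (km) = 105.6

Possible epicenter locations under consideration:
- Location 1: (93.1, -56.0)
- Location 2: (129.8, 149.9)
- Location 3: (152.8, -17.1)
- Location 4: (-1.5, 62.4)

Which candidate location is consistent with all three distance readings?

For each candidate, compare |candidate − station| to the reported distance:
Location 1: residuals K 75.7, L 91.3, M 58.4 → max 91.3 km
Location 2: residuals K 0.1, L 0.0, M 0.1 → max 0.1 km
Location 3: residuals K 58.4, L 31.1, M 57.5 → max 58.4 km
Location 4: residuals K 11.1, L 157.7, M 52.4 → max 157.7 km
Only Location 2 has all residuals ≈ 0.

Location 2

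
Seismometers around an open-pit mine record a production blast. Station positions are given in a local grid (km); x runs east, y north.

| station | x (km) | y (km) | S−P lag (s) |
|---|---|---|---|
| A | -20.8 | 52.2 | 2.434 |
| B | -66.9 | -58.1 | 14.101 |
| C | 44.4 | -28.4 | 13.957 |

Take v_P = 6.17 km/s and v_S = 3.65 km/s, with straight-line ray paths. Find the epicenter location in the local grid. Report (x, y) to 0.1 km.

Distance from S−P lag: d = Δt · v_P v_S / (v_P − v_S) = Δt · (6.17·3.65)/(6.17−3.65) ≈ 8.9367·Δt.
So d_A = 21.75, d_B = 126.02, d_C = 124.73 km.
Circle about each station: (x + 20.8)² + (y − 52.2)² = 21.75²; (x + 66.9)² + (y + 58.1)² = 126.02²; (x − 44.4)² + (y + 28.4)² = 124.73².
Subtracting pairs of circle equations eliminates x²+y² and gives linear equations (the radical axes):
-92.2 x − 220.6 y = -10714.24
130.4 x − 161.2 y = -15464.07
Solving the 2×2 system: x ≈ -38.6, y ≈ 64.7 km.

-38.6 km east, 64.7 km north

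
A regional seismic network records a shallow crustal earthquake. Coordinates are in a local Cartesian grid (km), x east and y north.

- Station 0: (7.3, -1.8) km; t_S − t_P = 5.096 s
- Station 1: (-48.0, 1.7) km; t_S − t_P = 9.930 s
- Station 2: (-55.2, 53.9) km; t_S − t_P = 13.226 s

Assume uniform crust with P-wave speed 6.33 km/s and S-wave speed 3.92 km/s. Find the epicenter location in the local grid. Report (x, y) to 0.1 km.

Distance from S−P lag: d = Δt · v_P v_S / (v_P − v_S) = Δt · (6.33·3.92)/(6.33−3.92) ≈ 10.2961·Δt.
So d_Station 0 = 52.47, d_Station 1 = 102.24, d_Station 2 = 136.18 km.
Circle about each station: (x − 7.3)² + (y + 1.8)² = 52.47²; (x + 48.0)² + (y − 1.7)² = 102.24²; (x + 55.2)² + (y − 53.9)² = 136.18².
Subtracting the Station 0 equation from the Station 1 and Station 2 equations removes the quadratic terms:
-110.6 x + 7.0 y = -5449.56
-125.0 x + 111.4 y = -9896.17
Solving the 2×2 system: x ≈ 47.0, y ≈ -36.1 km.
Check against Station 0 (with the unrounded x, y): √((x − 7.3)²+(y + 1.8)²) = 52.46 ≈ 52.47 km. ✓

(47.0, -36.1)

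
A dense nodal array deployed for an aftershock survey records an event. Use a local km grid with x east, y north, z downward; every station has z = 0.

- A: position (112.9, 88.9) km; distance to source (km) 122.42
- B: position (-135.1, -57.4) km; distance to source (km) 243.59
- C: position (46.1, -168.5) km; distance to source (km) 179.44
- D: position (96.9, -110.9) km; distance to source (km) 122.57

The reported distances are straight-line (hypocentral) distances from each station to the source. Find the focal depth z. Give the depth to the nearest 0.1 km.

Each station gives a sphere (x−x_i)² + (y−y_i)² + z² = d_i² (stations at z=0).
Subtracting the A sphere from B and C: z² cancels, leaving linear equations in x and y:
-496.0 x − 292.6 y = -43452.28
-133.6 x − 514.8 y = -7344.22
Solving: x ≈ 93.505, y ≈ -10.000 km (keep extra digits for the depth step; rounded: 93.5, -10.0).
Then from the A sphere: z² = 122.42² − (x − 112.9)² − (y − 88.9)² with x = 93.505, y = -10.000, so z ≈ 69.493 ≈ 69.5 km.
Check against D (with the unrounded solution): distance 122.56 ≈ 122.57 km. ✓

69.5 km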